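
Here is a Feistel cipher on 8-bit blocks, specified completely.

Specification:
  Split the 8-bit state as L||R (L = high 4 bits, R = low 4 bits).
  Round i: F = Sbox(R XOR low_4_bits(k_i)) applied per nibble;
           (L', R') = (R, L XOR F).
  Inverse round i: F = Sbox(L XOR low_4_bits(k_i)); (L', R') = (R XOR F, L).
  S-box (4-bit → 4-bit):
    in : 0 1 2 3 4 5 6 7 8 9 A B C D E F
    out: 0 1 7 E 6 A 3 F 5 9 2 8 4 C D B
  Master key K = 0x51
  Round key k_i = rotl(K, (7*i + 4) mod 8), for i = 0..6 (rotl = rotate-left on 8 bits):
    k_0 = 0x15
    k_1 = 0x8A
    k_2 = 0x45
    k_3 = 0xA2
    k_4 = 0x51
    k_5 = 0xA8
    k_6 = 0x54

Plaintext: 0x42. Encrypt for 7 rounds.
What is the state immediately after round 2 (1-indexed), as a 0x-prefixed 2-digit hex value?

s_0 = plaintext = 0x42
s_1 = Round(s_0, k_0) = 0x2B
s_2 = Round(s_1, k_1) = 0xB3
s_3 = Round(s_2, k_2) = 0x38
s_4 = Round(s_3, k_3) = 0x81
s_5 = Round(s_4, k_4) = 0x18
s_6 = Round(s_5, k_5) = 0x81
s_7 = Round(s_6, k_6) = 0x12

0xB3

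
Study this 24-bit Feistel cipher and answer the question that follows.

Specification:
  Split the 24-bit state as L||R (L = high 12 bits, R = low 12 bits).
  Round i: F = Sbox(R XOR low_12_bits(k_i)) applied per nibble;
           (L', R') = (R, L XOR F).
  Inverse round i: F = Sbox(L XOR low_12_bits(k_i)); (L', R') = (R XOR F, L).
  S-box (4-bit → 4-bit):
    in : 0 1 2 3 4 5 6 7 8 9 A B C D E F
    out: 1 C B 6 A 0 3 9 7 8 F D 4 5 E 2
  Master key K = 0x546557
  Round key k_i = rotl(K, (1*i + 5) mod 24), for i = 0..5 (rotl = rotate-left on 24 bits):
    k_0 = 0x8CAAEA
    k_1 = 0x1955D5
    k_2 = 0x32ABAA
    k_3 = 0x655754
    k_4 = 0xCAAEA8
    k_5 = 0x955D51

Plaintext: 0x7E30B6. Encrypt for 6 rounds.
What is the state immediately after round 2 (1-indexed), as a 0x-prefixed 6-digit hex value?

0x8E75DD

s_0 = plaintext = 0x7E30B6
s_1 = Round(s_0, k_0) = 0x0B68E7
s_2 = Round(s_1, k_1) = 0x8E75DD
s_3 = Round(s_2, k_2) = 0x5DD67E
s_4 = Round(s_3, k_3) = 0x67E962
s_5 = Round(s_4, k_4) = 0x962F31
s_6 = Round(s_5, k_5) = 0xF31253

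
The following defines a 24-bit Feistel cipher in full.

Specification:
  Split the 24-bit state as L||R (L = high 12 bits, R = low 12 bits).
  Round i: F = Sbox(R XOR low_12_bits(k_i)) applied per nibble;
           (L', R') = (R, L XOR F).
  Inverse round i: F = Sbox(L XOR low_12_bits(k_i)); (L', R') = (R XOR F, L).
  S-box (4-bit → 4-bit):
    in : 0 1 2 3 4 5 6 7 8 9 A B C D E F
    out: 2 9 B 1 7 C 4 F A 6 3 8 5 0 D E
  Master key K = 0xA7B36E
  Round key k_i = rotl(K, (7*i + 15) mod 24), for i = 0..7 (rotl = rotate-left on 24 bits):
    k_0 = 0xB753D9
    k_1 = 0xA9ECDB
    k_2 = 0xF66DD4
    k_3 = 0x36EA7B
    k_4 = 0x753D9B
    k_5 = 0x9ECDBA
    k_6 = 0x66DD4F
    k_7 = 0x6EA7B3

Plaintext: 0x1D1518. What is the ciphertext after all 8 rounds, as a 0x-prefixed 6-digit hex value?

0x5DD5D4

s_0 = plaintext = 0x1D1518
s_1 = Round(s_0, k_0) = 0x518588
s_2 = Round(s_1, k_1) = 0x5883D9
s_3 = Round(s_2, k_2) = 0x3D98A8
s_4 = Round(s_3, k_3) = 0x8A88D8
s_5 = Round(s_4, k_4) = 0x8D84D9
s_6 = Round(s_5, k_5) = 0x4D9E99
s_7 = Round(s_6, k_6) = 0xE995DD
s_8 = Round(s_7, k_7) = 0x5DD5D4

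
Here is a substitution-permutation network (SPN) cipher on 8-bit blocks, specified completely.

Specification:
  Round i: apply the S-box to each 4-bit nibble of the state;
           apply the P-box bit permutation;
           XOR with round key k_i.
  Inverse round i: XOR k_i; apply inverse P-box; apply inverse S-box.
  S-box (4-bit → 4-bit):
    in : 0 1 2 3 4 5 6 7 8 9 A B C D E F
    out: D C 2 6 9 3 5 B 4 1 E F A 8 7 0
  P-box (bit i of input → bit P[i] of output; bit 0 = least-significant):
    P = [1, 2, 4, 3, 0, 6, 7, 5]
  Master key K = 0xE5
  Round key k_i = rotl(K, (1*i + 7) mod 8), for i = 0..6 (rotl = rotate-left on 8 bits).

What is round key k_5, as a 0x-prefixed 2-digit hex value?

K = 0xE5
k_0 = rotl(K, (1*0+7) mod 8) = rotl(K, 7) = 0xF2
k_1 = rotl(K, (1*1+7) mod 8) = rotl(K, 0) = 0xE5
k_2 = rotl(K, (1*2+7) mod 8) = rotl(K, 1) = 0xCB
k_3 = rotl(K, (1*3+7) mod 8) = rotl(K, 2) = 0x97
k_4 = rotl(K, (1*4+7) mod 8) = rotl(K, 3) = 0x2F
k_5 = rotl(K, (1*5+7) mod 8) = rotl(K, 4) = 0x5E

0x5E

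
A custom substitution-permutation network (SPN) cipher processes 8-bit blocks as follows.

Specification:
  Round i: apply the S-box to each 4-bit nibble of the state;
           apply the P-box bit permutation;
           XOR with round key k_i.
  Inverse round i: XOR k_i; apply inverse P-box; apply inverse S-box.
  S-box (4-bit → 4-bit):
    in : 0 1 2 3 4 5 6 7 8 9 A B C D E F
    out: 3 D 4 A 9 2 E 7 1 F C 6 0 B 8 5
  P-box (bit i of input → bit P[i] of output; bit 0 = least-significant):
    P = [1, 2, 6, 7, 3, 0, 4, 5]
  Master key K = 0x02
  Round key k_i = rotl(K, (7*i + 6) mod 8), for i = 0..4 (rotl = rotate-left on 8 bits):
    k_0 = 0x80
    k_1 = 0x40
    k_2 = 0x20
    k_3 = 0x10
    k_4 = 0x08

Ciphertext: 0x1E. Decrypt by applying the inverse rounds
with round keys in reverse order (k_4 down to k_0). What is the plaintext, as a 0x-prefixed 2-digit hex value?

s_0 = ciphertext = 0x1E
s_1 = InvRound(s_0, k_4) = 0x20
s_2 = InvRound(s_1, k_3) = 0xAC
s_3 = InvRound(s_2, k_2) = 0x83
s_4 = InvRound(s_3, k_1) = 0x51
s_5 = InvRound(s_4, k_0) = 0xBA

0xBA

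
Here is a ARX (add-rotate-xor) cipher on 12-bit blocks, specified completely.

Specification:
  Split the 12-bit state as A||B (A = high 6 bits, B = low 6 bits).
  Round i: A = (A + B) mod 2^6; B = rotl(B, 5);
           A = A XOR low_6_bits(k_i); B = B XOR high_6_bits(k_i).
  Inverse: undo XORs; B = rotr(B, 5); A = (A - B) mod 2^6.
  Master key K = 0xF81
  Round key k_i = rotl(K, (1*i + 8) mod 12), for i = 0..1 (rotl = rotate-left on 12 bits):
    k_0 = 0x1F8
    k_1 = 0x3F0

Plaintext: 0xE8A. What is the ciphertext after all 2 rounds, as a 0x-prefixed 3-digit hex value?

s_0 = plaintext = 0xE8A
s_1 = Round(s_0, k_0) = 0xF02
s_2 = Round(s_1, k_1) = 0x38E

0x38E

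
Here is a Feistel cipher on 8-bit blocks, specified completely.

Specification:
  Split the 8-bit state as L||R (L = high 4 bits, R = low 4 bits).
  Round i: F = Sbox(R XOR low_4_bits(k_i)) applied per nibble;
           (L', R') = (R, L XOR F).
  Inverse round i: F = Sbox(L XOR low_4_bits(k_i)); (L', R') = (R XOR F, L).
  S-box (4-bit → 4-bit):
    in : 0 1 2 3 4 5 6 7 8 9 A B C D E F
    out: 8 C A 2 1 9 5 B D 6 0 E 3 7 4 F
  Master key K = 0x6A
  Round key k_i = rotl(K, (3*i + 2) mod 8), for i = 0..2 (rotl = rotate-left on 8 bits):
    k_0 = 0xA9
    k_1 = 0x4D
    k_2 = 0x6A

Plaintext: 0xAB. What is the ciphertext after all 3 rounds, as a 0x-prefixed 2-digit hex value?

0xC5

s_0 = plaintext = 0xAB
s_1 = Round(s_0, k_0) = 0xB0
s_2 = Round(s_1, k_1) = 0x0C
s_3 = Round(s_2, k_2) = 0xC5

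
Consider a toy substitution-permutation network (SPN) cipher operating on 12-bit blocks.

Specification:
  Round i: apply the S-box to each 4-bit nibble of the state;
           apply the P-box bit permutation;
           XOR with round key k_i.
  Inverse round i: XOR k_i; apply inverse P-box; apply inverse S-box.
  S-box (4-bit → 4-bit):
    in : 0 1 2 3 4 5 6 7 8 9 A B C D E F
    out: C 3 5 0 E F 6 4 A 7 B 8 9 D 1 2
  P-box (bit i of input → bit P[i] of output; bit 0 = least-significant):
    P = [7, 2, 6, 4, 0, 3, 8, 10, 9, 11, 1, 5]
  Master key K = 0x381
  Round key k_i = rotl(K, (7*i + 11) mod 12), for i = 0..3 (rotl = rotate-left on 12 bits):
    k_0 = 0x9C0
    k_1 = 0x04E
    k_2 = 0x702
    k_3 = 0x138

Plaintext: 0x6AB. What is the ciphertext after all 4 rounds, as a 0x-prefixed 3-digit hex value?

0x6F9

s_0 = plaintext = 0x6AB
s_1 = Round(s_0, k_0) = 0x5DB
s_2 = Round(s_1, k_1) = 0xF7D
s_3 = Round(s_2, k_2) = 0xED2
s_4 = Round(s_3, k_3) = 0x6F9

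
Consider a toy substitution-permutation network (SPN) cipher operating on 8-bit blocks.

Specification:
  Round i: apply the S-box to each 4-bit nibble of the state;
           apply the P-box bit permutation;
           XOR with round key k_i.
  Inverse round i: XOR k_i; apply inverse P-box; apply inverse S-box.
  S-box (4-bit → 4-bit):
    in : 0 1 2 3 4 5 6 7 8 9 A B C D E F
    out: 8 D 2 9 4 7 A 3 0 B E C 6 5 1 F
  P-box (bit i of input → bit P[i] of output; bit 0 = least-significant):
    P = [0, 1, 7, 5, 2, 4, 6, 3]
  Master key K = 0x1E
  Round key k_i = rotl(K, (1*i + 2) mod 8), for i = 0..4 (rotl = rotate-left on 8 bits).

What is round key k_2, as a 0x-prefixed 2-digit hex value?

0xE1

K = 0x1E
k_0 = rotl(K, (1*0+2) mod 8) = rotl(K, 2) = 0x78
k_1 = rotl(K, (1*1+2) mod 8) = rotl(K, 3) = 0xF0
k_2 = rotl(K, (1*2+2) mod 8) = rotl(K, 4) = 0xE1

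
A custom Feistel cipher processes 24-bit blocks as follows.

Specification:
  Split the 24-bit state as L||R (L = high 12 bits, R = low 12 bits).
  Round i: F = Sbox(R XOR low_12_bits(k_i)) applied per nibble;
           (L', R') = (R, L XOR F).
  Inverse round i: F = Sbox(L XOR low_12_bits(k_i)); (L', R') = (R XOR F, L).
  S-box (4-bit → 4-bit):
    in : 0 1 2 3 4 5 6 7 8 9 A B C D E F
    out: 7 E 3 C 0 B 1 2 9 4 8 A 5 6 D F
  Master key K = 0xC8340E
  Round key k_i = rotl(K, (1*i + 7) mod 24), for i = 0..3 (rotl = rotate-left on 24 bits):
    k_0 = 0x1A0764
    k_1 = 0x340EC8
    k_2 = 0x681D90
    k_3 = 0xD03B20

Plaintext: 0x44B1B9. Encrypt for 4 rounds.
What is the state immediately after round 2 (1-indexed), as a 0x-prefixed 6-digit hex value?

s_0 = plaintext = 0x44B1B9
s_1 = Round(s_0, k_0) = 0x1B952D
s_2 = Round(s_1, k_1) = 0x52DB62
s_3 = Round(s_2, k_2) = 0xB624DE
s_4 = Round(s_3, k_3) = 0x4DE49F

0x52DB62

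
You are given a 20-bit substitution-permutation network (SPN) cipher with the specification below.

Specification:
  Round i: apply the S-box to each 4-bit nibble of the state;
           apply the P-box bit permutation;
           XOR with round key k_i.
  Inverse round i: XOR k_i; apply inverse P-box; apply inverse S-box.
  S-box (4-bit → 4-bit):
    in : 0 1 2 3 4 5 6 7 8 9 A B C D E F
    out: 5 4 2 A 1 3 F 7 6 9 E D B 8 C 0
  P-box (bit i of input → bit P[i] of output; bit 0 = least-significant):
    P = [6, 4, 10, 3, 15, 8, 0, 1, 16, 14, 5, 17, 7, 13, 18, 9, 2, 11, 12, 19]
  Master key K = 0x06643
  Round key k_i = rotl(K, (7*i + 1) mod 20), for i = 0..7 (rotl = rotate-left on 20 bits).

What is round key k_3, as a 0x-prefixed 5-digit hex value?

0x1990C

K = 0x06643
k_0 = rotl(K, (7*0+1) mod 20) = rotl(K, 1) = 0x0CC86
k_1 = rotl(K, (7*1+1) mod 20) = rotl(K, 8) = 0x64306
k_2 = rotl(K, (7*2+1) mod 20) = rotl(K, 15) = 0x18332
k_3 = rotl(K, (7*3+1) mod 20) = rotl(K, 2) = 0x1990C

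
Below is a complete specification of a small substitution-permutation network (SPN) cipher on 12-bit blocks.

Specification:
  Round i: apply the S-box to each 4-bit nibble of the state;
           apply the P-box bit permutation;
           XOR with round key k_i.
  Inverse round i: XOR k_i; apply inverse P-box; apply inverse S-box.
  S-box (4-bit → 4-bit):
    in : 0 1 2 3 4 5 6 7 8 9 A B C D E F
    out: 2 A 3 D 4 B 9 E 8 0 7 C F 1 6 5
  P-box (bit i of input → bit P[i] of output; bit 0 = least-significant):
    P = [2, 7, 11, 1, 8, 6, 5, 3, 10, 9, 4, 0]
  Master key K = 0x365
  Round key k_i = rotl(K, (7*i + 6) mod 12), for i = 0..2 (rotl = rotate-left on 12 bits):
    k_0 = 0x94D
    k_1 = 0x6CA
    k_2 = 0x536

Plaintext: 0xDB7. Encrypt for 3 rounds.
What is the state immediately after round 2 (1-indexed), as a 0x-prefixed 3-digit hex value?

0x829

s_0 = plaintext = 0xDB7
s_1 = Round(s_0, k_0) = 0x5E7
s_2 = Round(s_1, k_1) = 0x829
s_3 = Round(s_2, k_2) = 0x477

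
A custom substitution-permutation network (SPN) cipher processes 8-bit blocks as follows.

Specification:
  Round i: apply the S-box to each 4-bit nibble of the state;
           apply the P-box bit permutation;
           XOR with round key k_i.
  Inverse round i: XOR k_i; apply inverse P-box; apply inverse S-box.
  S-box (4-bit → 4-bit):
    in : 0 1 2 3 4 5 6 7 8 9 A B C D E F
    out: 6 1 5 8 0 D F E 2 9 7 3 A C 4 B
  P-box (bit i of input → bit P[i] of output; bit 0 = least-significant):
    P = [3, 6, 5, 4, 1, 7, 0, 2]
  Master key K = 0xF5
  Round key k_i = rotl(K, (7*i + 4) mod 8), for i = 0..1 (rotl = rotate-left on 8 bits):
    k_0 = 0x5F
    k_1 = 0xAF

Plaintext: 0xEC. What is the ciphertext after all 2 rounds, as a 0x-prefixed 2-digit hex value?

0x0E

s_0 = plaintext = 0xEC
s_1 = Round(s_0, k_0) = 0x0E
s_2 = Round(s_1, k_1) = 0x0E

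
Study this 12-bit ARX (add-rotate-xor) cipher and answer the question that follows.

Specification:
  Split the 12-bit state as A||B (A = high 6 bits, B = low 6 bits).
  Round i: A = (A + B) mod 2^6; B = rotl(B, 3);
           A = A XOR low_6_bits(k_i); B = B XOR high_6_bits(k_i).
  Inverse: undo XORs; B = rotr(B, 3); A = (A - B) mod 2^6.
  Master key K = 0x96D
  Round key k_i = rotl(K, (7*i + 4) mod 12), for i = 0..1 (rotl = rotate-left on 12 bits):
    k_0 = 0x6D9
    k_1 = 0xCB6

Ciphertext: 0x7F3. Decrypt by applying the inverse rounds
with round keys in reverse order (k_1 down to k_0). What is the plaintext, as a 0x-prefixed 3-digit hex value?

s_0 = ciphertext = 0x7F3
s_1 = InvRound(s_0, k_1) = 0x848
s_2 = InvRound(s_1, k_0) = 0x79A

0x79A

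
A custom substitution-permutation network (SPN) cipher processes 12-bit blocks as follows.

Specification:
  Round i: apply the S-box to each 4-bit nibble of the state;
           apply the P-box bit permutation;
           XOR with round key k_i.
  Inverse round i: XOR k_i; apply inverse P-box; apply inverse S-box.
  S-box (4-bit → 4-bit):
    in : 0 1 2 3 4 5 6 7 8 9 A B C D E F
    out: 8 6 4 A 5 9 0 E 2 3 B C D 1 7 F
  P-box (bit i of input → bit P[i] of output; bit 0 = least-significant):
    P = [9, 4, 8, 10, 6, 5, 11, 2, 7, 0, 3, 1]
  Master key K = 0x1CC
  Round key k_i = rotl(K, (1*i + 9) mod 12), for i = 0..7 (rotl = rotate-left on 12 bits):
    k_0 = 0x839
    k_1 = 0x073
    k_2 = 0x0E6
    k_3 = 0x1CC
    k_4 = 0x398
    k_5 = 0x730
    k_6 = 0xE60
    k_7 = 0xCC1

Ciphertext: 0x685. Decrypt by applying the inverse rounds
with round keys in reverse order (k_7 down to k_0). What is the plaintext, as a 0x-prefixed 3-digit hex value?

0x856

s_0 = ciphertext = 0x685
s_1 = InvRound(s_0, k_7) = 0x6CD
s_2 = InvRound(s_1, k_6) = 0xE76
s_3 = InvRound(s_2, k_5) = 0x0C2
s_4 = InvRound(s_3, k_4) = 0xBDE
s_5 = InvRound(s_4, k_3) = 0x029
s_6 = InvRound(s_5, k_2) = 0xF56
s_7 = InvRound(s_6, k_1) = 0x87C
s_8 = InvRound(s_7, k_0) = 0x856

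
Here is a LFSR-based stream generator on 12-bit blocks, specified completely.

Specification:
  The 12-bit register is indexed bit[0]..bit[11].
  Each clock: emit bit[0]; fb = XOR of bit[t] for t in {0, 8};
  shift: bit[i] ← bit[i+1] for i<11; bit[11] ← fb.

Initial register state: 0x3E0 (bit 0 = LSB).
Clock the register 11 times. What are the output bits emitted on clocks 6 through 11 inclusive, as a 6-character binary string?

111110

reg_0 = 0x3E0
clock 1: out=0, reg = 0x9F0
clock 2: out=0, reg = 0xCF8
clock 3: out=0, reg = 0x67C
clock 4: out=0, reg = 0x33E
clock 5: out=0, reg = 0x99F
clock 6: out=1, reg = 0x4CF
clock 7: out=1, reg = 0xA67
clock 8: out=1, reg = 0xD33
clock 9: out=1, reg = 0x699
clock 10: out=1, reg = 0xB4C
clock 11: out=0, reg = 0xDA6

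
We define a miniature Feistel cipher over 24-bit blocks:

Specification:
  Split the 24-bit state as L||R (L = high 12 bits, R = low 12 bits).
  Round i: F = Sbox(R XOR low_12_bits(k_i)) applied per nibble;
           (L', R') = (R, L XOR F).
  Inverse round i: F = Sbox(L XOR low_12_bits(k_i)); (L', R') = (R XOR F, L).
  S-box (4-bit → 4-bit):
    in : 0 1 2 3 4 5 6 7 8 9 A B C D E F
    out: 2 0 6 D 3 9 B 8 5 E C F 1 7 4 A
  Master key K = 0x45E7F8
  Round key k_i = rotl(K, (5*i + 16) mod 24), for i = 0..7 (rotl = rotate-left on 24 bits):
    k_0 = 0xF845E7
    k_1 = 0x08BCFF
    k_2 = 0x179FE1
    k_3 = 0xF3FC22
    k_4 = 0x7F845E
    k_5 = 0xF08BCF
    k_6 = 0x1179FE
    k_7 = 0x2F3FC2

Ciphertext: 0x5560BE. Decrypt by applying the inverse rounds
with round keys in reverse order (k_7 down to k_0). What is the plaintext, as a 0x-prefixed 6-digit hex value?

0xD52BD2

s_0 = ciphertext = 0x5560BE
s_1 = InvRound(s_0, k_7) = 0xC5D556
s_2 = InvRound(s_1, k_6) = 0xC9BC5D
s_3 = InvRound(s_2, k_5) = 0x4CEC9B
s_4 = InvRound(s_3, k_4) = 0xE794CE
s_5 = InvRound(s_4, k_3) = 0x251E79
s_6 = InvRound(s_5, k_2) = 0x98B251
s_7 = InvRound(s_6, k_1) = 0xBD298B
s_8 = InvRound(s_7, k_0) = 0xD52BD2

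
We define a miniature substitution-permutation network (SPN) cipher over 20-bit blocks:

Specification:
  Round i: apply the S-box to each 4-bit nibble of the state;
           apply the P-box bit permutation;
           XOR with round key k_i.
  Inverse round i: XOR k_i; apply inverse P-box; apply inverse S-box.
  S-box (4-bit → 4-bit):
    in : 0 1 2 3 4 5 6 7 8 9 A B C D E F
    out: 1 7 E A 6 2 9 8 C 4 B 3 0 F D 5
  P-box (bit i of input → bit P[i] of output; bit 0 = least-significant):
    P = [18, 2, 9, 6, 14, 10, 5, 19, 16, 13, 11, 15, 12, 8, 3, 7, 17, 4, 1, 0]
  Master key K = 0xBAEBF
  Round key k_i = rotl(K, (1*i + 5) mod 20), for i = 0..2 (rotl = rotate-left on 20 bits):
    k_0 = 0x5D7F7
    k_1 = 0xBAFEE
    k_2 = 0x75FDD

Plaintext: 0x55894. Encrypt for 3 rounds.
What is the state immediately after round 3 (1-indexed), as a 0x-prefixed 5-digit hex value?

0x08209

s_0 = plaintext = 0x55894
s_1 = Round(s_0, k_0) = 0x55CC3
s_2 = Round(s_1, k_1) = 0xBAEBA
s_3 = Round(s_2, k_2) = 0x08209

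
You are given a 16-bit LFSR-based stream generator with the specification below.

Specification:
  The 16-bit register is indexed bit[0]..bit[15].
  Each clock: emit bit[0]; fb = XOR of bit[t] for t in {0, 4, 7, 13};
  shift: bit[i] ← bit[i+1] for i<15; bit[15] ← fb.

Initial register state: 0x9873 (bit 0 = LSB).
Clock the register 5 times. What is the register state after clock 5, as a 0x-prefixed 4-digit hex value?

0x04C3

reg_0 = 0x9873
clock 1: out=1, reg = 0x4C39
clock 2: out=1, reg = 0x261C
clock 3: out=0, reg = 0x130E
clock 4: out=0, reg = 0x0987
clock 5: out=1, reg = 0x04C3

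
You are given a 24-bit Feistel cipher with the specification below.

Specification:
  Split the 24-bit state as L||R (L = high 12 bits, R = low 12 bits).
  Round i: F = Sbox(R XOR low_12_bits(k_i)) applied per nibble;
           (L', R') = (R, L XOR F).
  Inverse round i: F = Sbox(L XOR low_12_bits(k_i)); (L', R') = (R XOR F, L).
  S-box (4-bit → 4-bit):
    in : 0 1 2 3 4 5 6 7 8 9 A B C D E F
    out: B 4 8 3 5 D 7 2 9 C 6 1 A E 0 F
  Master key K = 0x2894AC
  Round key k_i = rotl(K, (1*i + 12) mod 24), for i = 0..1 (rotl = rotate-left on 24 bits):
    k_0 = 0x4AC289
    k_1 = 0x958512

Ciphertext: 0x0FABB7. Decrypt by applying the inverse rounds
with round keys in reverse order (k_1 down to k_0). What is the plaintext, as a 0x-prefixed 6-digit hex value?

0x5C86BE

s_0 = ciphertext = 0x0FABB7
s_1 = InvRound(s_0, k_1) = 0x6BE0FA
s_2 = InvRound(s_1, k_0) = 0x5C86BE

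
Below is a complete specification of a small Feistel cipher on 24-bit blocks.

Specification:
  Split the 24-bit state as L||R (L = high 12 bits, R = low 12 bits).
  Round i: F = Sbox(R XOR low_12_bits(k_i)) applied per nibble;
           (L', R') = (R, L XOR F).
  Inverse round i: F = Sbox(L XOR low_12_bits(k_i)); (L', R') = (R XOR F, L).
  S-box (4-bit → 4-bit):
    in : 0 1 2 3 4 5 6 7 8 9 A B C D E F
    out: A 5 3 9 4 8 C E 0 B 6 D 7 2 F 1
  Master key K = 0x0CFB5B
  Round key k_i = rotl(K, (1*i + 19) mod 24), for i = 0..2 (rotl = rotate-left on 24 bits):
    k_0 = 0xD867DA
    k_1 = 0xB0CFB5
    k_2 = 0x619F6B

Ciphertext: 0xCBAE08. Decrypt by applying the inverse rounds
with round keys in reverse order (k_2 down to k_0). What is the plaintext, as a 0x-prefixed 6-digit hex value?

s_0 = ciphertext = 0xCBAE08
s_1 = InvRound(s_0, k_2) = 0x72DCBA
s_2 = InvRound(s_1, k_1) = 0xC0A72D
s_3 = InvRound(s_2, k_0) = 0xA07C0A

0xA07C0A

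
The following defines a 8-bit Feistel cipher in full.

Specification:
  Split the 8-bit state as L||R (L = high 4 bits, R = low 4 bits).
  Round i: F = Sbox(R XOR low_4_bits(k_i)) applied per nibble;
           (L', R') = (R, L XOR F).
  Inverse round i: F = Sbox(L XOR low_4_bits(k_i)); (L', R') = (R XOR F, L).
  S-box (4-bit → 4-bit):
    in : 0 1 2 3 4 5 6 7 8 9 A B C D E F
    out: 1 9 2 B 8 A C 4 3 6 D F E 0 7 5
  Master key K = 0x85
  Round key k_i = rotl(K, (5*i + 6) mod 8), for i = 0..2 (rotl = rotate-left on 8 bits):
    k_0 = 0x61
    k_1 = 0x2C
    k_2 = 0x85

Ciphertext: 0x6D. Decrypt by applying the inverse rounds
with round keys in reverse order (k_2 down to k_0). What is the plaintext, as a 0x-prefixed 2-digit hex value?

0xBB

s_0 = ciphertext = 0x6D
s_1 = InvRound(s_0, k_2) = 0x66
s_2 = InvRound(s_1, k_1) = 0xB6
s_3 = InvRound(s_2, k_0) = 0xBB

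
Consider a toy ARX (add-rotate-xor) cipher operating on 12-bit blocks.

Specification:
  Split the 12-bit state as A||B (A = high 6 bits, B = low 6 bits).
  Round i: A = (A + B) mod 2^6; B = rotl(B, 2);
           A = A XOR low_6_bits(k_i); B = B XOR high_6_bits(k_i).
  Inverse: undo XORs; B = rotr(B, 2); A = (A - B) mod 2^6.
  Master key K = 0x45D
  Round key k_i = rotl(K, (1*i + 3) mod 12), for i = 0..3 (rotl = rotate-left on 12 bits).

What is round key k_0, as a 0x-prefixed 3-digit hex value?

0x2EA

K = 0x45D
k_0 = rotl(K, (1*0+3) mod 12) = rotl(K, 3) = 0x2EA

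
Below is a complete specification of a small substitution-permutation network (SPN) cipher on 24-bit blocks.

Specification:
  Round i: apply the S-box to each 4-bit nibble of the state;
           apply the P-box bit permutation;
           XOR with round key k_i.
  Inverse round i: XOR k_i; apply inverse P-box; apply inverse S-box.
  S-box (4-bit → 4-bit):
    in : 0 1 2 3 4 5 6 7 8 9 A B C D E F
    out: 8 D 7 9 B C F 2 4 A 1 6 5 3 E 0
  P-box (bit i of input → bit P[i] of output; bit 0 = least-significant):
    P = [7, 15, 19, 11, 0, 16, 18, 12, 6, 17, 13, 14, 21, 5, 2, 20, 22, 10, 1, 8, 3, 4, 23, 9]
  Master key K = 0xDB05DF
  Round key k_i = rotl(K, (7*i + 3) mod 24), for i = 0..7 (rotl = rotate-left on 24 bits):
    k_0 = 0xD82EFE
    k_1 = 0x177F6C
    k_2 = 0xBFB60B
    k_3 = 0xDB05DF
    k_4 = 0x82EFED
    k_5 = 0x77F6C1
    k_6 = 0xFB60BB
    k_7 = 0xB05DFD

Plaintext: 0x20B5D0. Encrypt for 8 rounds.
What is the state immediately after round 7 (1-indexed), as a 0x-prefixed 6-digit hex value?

0x7A5F79

s_0 = plaintext = 0x20B5D0
s_1 = Round(s_0, k_0) = 0x5947C3
s_2 = Round(s_1, k_1) = 0xA170CD
s_3 = Round(s_2, k_2) = 0xFB77A0
s_4 = Round(s_3, k_3) = 0xD909FC
s_5 = Round(s_4, k_4) = 0x98AA75
s_6 = Round(s_5, k_5) = 0x5EFC93
s_7 = Round(s_6, k_6) = 0x7A5F79
s_8 = Round(s_7, k_7) = 0xE1D5E9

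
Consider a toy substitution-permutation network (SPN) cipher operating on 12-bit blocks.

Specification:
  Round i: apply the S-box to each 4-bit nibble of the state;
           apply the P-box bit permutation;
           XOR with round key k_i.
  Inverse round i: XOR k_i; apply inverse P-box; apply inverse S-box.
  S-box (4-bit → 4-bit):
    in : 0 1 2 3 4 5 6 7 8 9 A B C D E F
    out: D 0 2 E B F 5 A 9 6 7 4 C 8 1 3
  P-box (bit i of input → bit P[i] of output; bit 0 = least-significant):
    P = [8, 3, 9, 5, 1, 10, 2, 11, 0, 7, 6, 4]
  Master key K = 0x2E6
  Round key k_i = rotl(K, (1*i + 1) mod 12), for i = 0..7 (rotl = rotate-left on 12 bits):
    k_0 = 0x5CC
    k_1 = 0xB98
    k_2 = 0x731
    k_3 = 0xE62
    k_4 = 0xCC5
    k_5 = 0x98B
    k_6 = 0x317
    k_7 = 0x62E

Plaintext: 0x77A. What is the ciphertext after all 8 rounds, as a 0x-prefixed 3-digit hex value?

s_0 = plaintext = 0x77A
s_1 = Round(s_0, k_0) = 0xA54
s_2 = Round(s_1, k_1) = 0x677
s_3 = Round(s_2, k_2) = 0xB58
s_4 = Round(s_3, k_3) = 0x304
s_5 = Round(s_4, k_4) = 0x53B
s_6 = Round(s_5, k_5) = 0x75E
s_7 = Round(s_6, k_6) = 0xE81
s_8 = Round(s_7, k_7) = 0xE2D

0xE2D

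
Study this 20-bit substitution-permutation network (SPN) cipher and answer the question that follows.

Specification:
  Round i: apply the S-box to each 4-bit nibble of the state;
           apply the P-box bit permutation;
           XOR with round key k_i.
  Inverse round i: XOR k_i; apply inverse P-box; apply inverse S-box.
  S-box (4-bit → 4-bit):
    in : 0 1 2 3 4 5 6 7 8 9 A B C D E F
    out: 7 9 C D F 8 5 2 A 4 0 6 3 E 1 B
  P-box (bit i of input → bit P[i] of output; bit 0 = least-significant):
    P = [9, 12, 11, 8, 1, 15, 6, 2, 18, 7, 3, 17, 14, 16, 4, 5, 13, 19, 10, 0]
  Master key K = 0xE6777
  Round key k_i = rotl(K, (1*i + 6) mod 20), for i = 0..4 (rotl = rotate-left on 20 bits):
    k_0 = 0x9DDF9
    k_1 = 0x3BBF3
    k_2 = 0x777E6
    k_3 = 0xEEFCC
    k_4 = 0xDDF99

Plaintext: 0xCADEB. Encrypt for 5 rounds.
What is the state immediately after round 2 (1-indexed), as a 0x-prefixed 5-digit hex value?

s_0 = plaintext = 0xCADEB
s_1 = Round(s_0, k_0) = 0x3E573
s_2 = Round(s_1, k_1) = 0x154F2
s_3 = Round(s_2, k_2) = 0x1DE49
s_4 = Round(s_3, k_3) = 0xB47BB
s_5 = Round(s_4, k_4) = 0x40369

0x154F2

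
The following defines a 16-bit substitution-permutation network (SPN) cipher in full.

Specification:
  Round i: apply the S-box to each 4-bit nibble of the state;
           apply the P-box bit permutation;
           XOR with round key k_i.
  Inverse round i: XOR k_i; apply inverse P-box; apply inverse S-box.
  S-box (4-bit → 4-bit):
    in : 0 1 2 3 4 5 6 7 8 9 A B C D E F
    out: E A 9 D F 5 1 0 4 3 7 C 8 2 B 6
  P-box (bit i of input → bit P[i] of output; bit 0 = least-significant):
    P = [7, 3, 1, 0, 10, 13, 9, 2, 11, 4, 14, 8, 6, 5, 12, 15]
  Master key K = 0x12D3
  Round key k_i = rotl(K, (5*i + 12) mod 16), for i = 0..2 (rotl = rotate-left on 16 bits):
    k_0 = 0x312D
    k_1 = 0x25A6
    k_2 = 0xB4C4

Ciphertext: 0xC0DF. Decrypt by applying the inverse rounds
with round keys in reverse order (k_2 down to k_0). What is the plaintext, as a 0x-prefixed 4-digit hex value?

s_0 = ciphertext = 0xC0DF
s_1 = InvRound(s_0, k_2) = 0x8F90
s_2 = InvRound(s_1, k_1) = 0x1908
s_3 = InvRound(s_2, k_0) = 0xD61C

0xD61C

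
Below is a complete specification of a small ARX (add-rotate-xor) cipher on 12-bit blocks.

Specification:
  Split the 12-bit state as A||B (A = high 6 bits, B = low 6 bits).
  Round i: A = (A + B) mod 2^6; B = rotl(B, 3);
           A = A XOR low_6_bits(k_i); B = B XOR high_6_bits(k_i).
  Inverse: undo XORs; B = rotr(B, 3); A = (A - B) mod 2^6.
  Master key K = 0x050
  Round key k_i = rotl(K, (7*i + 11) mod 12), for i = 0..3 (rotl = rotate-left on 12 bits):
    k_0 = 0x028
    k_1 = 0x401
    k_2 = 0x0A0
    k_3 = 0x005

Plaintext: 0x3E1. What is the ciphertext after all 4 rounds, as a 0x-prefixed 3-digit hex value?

s_0 = plaintext = 0x3E1
s_1 = Round(s_0, k_0) = 0x60C
s_2 = Round(s_1, k_1) = 0x971
s_3 = Round(s_2, k_2) = 0xD8C
s_4 = Round(s_3, k_3) = 0x1E1

0x1E1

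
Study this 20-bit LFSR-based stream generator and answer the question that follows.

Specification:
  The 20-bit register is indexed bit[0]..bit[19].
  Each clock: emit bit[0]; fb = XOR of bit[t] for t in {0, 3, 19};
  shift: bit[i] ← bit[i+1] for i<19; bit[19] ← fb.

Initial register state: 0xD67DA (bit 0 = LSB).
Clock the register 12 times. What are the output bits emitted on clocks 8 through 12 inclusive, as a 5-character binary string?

reg_0 = 0xD67DA
clock 1: out=0, reg = 0x6B3ED
clock 2: out=1, reg = 0x359F6
clock 3: out=0, reg = 0x1ACFB
clock 4: out=1, reg = 0x0D67D
clock 5: out=1, reg = 0x06B3E
clock 6: out=0, reg = 0x8359F
clock 7: out=1, reg = 0xC1ACF
clock 8: out=1, reg = 0xE0D67
clock 9: out=1, reg = 0x706B3
clock 10: out=1, reg = 0xB8359
clock 11: out=1, reg = 0xDC1AC
clock 12: out=0, reg = 0x6E0D6

11110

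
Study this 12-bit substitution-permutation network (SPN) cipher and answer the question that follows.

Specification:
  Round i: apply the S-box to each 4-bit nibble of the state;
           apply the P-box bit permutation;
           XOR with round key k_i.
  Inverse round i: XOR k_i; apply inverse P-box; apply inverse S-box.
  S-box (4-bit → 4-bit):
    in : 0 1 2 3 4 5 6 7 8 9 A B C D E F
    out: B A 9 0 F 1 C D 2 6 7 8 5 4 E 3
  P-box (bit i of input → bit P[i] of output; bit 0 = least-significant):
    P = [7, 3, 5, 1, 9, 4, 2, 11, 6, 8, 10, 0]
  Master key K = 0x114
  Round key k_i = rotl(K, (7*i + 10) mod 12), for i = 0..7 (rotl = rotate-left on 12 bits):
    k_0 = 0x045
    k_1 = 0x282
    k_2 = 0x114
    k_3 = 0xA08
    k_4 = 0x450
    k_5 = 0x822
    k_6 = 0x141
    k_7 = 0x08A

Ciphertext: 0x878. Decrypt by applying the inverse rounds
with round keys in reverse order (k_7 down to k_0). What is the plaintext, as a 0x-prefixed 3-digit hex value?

0x2C6

s_0 = ciphertext = 0x878
s_1 = InvRound(s_0, k_7) = 0x517
s_2 = InvRound(s_1, k_6) = 0xC9B
s_3 = InvRound(s_2, k_5) = 0x68A
s_4 = InvRound(s_3, k_4) = 0x5F0
s_5 = InvRound(s_4, k_3) = 0xA0A
s_6 = InvRound(s_5, k_2) = 0x841
s_7 = InvRound(s_6, k_1) = 0x222
s_8 = InvRound(s_7, k_0) = 0x2C6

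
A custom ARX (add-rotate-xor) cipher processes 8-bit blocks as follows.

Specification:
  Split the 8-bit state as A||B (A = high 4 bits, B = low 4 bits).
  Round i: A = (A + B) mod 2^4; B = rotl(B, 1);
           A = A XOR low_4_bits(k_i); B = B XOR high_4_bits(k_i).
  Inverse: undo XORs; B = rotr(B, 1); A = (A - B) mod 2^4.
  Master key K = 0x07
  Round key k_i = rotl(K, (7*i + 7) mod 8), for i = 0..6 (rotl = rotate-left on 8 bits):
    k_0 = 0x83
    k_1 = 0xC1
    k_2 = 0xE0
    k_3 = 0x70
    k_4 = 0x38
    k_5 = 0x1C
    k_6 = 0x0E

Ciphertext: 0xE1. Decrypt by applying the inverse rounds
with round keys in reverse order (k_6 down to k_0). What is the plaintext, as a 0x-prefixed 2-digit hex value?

0xC2

s_0 = ciphertext = 0xE1
s_1 = InvRound(s_0, k_6) = 0x88
s_2 = InvRound(s_1, k_5) = 0x8C
s_3 = InvRound(s_2, k_4) = 0x1F
s_4 = InvRound(s_3, k_3) = 0xD4
s_5 = InvRound(s_4, k_2) = 0x85
s_6 = InvRound(s_5, k_1) = 0xDC
s_7 = InvRound(s_6, k_0) = 0xC2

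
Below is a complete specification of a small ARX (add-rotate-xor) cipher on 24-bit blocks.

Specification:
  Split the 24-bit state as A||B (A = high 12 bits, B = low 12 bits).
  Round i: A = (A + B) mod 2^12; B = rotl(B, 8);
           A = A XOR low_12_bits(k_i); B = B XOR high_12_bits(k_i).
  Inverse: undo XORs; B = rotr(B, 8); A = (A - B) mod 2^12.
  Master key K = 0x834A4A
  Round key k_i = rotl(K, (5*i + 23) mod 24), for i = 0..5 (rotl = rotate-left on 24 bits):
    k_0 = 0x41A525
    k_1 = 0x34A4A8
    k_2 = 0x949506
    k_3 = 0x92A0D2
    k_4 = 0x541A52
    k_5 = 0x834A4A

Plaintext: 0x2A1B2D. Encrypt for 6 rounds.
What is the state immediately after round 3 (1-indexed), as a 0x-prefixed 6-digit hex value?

0x70D9F4

s_0 = plaintext = 0x2A1B2D
s_1 = Round(s_0, k_0) = 0x8EB9A8
s_2 = Round(s_1, k_1) = 0x63BBD0
s_3 = Round(s_2, k_2) = 0x70D9F4
s_4 = Round(s_3, k_3) = 0x1D3DB5
s_5 = Round(s_4, k_4) = 0x5DA09A
s_6 = Round(s_5, k_5) = 0xC3E23D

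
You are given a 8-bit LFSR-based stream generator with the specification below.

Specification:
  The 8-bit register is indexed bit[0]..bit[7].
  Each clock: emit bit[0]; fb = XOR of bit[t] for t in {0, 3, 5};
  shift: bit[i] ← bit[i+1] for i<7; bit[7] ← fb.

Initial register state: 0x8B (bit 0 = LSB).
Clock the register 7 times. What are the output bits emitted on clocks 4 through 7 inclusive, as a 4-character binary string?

1000

reg_0 = 0x8B
clock 1: out=1, reg = 0x45
clock 2: out=1, reg = 0xA2
clock 3: out=0, reg = 0xD1
clock 4: out=1, reg = 0xE8
clock 5: out=0, reg = 0x74
clock 6: out=0, reg = 0xBA
clock 7: out=0, reg = 0x5D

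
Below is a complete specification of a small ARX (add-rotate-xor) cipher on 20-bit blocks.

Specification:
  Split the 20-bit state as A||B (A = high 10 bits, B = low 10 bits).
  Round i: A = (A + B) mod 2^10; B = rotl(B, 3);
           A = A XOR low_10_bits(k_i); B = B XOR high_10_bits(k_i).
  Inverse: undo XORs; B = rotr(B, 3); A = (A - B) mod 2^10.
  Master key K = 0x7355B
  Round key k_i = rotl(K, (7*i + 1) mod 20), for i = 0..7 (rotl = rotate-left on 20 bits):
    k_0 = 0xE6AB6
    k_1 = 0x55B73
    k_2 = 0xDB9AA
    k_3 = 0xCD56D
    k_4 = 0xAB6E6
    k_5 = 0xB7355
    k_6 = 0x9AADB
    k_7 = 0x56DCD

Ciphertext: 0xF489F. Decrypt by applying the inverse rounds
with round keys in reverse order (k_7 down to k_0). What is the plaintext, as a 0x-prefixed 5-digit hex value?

0x699E8

s_0 = ciphertext = 0xF489F
s_1 = InvRound(s_0, k_7) = 0xF9E38
s_2 = InvRound(s_1, k_6) = 0x0C90A
s_3 = InvRound(s_2, k_5) = 0xFB77A
s_4 = InvRound(s_3, k_4) = 0x547BA
s_5 = InvRound(s_4, k_3) = 0x2AF91
s_6 = InvRound(s_5, k_2) = 0x58B9F
s_7 = InvRound(s_6, k_1) = 0x4E0D9
s_8 = InvRound(s_7, k_0) = 0x699E8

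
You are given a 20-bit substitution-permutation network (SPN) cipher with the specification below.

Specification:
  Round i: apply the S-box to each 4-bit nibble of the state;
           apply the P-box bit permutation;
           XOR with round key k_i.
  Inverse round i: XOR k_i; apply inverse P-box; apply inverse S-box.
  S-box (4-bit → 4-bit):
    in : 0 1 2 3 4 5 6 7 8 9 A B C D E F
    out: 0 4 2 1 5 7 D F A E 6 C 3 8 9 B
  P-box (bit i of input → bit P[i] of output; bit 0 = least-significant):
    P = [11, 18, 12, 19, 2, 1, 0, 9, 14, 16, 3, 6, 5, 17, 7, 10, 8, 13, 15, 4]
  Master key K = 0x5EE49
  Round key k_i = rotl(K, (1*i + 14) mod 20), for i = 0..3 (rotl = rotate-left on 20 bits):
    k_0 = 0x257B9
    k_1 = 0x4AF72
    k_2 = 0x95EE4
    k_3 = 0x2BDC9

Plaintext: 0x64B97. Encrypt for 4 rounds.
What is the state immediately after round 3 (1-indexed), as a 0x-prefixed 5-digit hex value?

0x50381

s_0 = plaintext = 0x64B97
s_1 = Round(s_0, k_0) = 0xECC42
s_2 = Round(s_1, k_1) = 0x3EE47
s_3 = Round(s_2, k_2) = 0x50381
s_4 = Round(s_3, k_3) = 0x24ECB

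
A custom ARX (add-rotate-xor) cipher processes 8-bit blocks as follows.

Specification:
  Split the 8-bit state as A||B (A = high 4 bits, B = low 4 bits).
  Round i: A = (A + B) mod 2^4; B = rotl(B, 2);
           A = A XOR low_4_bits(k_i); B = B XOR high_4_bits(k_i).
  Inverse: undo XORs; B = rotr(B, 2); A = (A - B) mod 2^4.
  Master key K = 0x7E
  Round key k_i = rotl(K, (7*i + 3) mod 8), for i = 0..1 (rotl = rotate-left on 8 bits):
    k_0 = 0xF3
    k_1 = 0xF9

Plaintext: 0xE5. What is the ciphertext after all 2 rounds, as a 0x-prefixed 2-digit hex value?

0x35

s_0 = plaintext = 0xE5
s_1 = Round(s_0, k_0) = 0x0A
s_2 = Round(s_1, k_1) = 0x35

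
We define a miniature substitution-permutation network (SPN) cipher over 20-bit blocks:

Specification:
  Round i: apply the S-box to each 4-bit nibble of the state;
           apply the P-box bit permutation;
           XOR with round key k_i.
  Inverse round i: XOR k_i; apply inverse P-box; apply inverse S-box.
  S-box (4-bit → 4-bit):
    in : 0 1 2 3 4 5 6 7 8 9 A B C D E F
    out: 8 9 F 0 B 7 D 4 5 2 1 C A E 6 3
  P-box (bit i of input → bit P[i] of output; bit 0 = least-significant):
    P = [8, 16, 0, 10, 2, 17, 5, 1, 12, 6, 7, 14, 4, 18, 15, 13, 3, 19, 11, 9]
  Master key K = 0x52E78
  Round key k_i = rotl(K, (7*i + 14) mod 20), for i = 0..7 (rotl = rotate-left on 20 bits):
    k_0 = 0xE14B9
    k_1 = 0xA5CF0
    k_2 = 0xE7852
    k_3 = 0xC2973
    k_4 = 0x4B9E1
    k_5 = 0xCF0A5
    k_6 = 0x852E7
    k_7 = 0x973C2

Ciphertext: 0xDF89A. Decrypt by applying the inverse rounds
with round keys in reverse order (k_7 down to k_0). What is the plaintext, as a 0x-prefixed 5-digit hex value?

s_0 = ciphertext = 0xDF89A
s_1 = InvRound(s_0, k_7) = 0x6593A
s_2 = InvRound(s_1, k_6) = 0x2FEF8
s_3 = InvRound(s_2, k_5) = 0x2F9FB
s_4 = InvRound(s_3, k_4) = 0xAF0C3
s_5 = InvRound(s_4, k_3) = 0x756EA
s_6 = InvRound(s_5, k_2) = 0x2177C
s_7 = InvRound(s_6, k_1) = 0x23BAA
s_8 = InvRound(s_7, k_0) = 0xD4306

0xD4306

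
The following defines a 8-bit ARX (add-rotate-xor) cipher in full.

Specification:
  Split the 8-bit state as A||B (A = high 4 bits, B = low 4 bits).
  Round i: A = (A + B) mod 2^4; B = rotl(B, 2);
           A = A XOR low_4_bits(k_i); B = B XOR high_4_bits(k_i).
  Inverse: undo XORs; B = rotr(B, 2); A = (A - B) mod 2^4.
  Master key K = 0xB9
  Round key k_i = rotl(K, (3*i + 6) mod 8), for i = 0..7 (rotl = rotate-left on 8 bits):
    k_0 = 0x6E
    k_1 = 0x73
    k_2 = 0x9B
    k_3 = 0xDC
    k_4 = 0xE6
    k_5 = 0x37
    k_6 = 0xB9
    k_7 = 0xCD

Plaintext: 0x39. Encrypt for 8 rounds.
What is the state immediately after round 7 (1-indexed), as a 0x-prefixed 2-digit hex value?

s_0 = plaintext = 0x39
s_1 = Round(s_0, k_0) = 0x20
s_2 = Round(s_1, k_1) = 0x17
s_3 = Round(s_2, k_2) = 0x34
s_4 = Round(s_3, k_3) = 0xBC
s_5 = Round(s_4, k_4) = 0x1D
s_6 = Round(s_5, k_5) = 0x94
s_7 = Round(s_6, k_6) = 0x4A
s_8 = Round(s_7, k_7) = 0x36

0x4A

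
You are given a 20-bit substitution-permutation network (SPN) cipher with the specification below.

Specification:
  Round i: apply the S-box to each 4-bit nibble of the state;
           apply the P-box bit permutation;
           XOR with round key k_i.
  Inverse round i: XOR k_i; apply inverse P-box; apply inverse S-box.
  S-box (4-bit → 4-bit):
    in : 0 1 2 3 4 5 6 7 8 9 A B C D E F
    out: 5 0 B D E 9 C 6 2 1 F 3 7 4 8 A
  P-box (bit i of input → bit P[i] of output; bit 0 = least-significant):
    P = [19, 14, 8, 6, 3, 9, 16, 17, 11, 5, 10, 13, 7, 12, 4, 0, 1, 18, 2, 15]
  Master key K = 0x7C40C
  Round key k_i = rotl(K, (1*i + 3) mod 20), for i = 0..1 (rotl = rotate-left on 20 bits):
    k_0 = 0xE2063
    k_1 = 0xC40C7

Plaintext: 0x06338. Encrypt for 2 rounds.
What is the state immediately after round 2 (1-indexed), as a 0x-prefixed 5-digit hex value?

s_0 = plaintext = 0x06338
s_1 = Round(s_0, k_0) = 0xD4C7C
s_2 = Round(s_1, k_1) = 0x51FF2

0x51FF2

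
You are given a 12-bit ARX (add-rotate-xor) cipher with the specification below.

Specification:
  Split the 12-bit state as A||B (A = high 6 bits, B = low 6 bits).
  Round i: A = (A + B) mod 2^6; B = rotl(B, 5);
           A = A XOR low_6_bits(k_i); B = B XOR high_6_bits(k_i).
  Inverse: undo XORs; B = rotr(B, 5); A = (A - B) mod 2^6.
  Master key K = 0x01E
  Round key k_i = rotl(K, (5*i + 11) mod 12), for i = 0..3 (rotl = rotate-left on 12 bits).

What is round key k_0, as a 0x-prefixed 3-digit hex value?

0x00F

K = 0x01E
k_0 = rotl(K, (5*0+11) mod 12) = rotl(K, 11) = 0x00F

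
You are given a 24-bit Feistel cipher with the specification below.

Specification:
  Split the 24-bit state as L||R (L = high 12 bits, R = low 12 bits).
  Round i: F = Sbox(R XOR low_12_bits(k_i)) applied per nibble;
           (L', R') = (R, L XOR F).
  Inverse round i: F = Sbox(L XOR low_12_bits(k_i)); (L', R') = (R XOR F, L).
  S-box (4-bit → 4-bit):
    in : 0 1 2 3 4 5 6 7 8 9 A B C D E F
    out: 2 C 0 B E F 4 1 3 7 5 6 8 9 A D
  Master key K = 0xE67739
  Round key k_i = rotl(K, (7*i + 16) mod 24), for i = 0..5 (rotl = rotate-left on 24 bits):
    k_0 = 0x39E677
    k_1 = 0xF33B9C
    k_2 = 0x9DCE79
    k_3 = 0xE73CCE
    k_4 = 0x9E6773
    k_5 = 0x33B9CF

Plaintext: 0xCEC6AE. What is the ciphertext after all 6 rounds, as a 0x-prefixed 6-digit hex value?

s_0 = plaintext = 0xCEC6AE
s_1 = Round(s_0, k_0) = 0x6AEE7B
s_2 = Round(s_1, k_1) = 0xE7B90F
s_3 = Round(s_2, k_2) = 0x90FF6F
s_4 = Round(s_3, k_3) = 0xF6F253
s_5 = Round(s_4, k_4) = 0x25306D
s_6 = Round(s_5, k_5) = 0x06D503

0x06D503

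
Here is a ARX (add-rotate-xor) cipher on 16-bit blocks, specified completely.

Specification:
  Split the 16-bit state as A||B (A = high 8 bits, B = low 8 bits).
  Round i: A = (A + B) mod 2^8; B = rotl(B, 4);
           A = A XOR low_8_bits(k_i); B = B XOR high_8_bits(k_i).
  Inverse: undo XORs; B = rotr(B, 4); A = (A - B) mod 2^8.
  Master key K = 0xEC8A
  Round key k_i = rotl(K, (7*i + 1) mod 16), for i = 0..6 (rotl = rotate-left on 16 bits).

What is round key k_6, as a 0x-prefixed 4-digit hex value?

0x5764

K = 0xEC8A
k_0 = rotl(K, (7*0+1) mod 16) = rotl(K, 1) = 0xD915
k_1 = rotl(K, (7*1+1) mod 16) = rotl(K, 8) = 0x8AEC
k_2 = rotl(K, (7*2+1) mod 16) = rotl(K, 15) = 0x7645
k_3 = rotl(K, (7*3+1) mod 16) = rotl(K, 6) = 0x22BB
k_4 = rotl(K, (7*4+1) mod 16) = rotl(K, 13) = 0x5D91
k_5 = rotl(K, (7*5+1) mod 16) = rotl(K, 4) = 0xC8AE
k_6 = rotl(K, (7*6+1) mod 16) = rotl(K, 11) = 0x5764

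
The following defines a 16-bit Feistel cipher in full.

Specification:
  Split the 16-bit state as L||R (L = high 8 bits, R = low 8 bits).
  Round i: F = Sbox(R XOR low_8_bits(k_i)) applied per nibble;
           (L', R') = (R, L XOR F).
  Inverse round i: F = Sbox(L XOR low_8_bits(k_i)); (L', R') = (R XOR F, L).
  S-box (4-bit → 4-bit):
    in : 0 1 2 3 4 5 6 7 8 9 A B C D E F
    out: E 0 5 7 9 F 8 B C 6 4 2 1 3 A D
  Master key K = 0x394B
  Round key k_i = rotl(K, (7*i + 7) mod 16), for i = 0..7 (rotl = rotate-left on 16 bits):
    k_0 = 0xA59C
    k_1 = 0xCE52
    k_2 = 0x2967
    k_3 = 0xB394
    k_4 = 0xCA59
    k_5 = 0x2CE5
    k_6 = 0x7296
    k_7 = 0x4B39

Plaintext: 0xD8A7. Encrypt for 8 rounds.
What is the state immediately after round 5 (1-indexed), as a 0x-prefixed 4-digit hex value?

0x0656

s_0 = plaintext = 0xD8A7
s_1 = Round(s_0, k_0) = 0xA7AA
s_2 = Round(s_1, k_1) = 0xAA7B
s_3 = Round(s_2, k_2) = 0x7BAB
s_4 = Round(s_3, k_3) = 0xAB06
s_5 = Round(s_4, k_4) = 0x0656
s_6 = Round(s_5, k_5) = 0x5621
s_7 = Round(s_6, k_6) = 0x217D
s_8 = Round(s_7, k_7) = 0x7DB8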